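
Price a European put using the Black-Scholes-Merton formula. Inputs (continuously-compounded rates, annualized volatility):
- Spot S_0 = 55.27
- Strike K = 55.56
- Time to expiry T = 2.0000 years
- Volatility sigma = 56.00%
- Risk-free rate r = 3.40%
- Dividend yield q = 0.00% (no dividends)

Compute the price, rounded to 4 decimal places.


Answer: Price = 14.8668

Derivation:
d1 = (ln(S/K) + (r - q + 0.5*sigma^2) * T) / (sigma * sqrt(T)) = 0.47523479
d2 = d1 - sigma * sqrt(T) = -0.31672481
exp(-rT) = 0.93426047; exp(-qT) = 1.00000000
P = K * exp(-rT) * N(-d2) - S_0 * exp(-qT) * N(-d1)
N(-d1) = 0.31730982; N(-d2) = 0.62427379
P = 55.5600 * 0.93426047 * 0.62427379 - 55.2700 * 1.00000000 * 0.31730982 = 14.8668


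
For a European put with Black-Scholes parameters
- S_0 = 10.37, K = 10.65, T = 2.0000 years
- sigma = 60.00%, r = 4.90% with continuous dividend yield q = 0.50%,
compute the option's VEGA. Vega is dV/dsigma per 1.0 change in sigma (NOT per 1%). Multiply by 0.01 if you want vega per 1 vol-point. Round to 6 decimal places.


d1 = 0.4965741400; d2 = -0.3519539974
phi(d1) = 0.3526668373; exp(-qT) = 0.9900498337; exp(-rT) = 0.9066489038
Vega = S * exp(-qT) * phi(d1) * sqrt(T) = 10.3700 * 0.9900498337 * 0.3526668373 * 1.4142135624 = 5.120536

Answer: Vega = 5.120536


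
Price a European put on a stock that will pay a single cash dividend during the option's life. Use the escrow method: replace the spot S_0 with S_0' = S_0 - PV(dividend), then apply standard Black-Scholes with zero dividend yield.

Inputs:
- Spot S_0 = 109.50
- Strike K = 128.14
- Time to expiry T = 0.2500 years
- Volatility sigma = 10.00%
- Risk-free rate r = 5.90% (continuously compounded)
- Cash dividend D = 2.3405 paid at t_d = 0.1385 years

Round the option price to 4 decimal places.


Answer: Price = 19.0861

Derivation:
PV(D) = D * exp(-r * t_d) = 2.3405 * 0.99186180 = 2.32145253
S_0' = S_0 - PV(D) = 109.5000 - 2.32145253 = 107.17854747
d1 = (ln(S_0'/K) + (r + sigma^2/2)*T) / (sigma*sqrt(T)) = -3.25254609
d2 = d1 - sigma*sqrt(T) = -3.30254609
exp(-rT) = 0.98535825
N(-d1) = 0.99942812; N(-d2) = 0.99952094
P = K * exp(-rT) * N(-d2) - S_0' * N(-d1) = 128.1400 * 0.98535825 * 0.99952094 - 107.17854747 * 0.99942812 = 19.0861


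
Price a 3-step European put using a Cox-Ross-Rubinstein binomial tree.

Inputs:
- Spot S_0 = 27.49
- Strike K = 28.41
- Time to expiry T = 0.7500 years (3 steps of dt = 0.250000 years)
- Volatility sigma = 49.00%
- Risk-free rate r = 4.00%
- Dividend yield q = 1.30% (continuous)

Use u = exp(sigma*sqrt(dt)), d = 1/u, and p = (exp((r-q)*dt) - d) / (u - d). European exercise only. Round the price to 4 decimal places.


Answer: Price = V(0,0) = 5.1434

Derivation:
dt = T/N = 0.250000
u = exp(sigma*sqrt(dt)) = 1.277621; d = 1/u = 0.782705
p = (exp((r-q)*dt) - d) / (u - d) = 0.452739
Discount per step: exp(-r*dt) = 0.990050
Stock lattice S(k, i) with i counting down-moves:
  k=0: S(0,0) = 27.4900
  k=1: S(1,0) = 35.1218; S(1,1) = 21.5165
  k=2: S(2,0) = 44.8724; S(2,1) = 27.4900; S(2,2) = 16.8411
  k=3: S(3,0) = 57.3299; S(3,1) = 35.1218; S(3,2) = 21.5165; S(3,3) = 13.1816
Terminal payoffs V(N, i) = max(K - S_T, 0):
  V(3,0) = 0.000000; V(3,1) = 0.000000; V(3,2) = 6.893452; V(3,3) = 15.228395
Backward induction: V(k, i) = exp(-r*dt) * [p * V(k+1, i) + (1-p) * V(k+1, i+1)].
  V(2,0) = exp(-r*dt) * [p*0.000000 + (1-p)*0.000000] = 0.000000
  V(2,1) = exp(-r*dt) * [p*0.000000 + (1-p)*6.893452] = 3.734978
  V(2,2) = exp(-r*dt) * [p*6.893452 + (1-p)*15.228395] = 11.340861
  V(1,0) = exp(-r*dt) * [p*0.000000 + (1-p)*3.734978] = 2.023668
  V(1,1) = exp(-r*dt) * [p*3.734978 + (1-p)*11.340861] = 7.818798
  V(0,0) = exp(-r*dt) * [p*2.023668 + (1-p)*7.818798] = 5.143423


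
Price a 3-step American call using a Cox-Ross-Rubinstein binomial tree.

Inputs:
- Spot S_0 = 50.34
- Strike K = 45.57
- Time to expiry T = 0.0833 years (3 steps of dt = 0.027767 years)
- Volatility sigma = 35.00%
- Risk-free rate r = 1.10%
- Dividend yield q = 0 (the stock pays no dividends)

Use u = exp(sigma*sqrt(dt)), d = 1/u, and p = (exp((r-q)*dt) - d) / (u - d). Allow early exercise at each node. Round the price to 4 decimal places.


Answer: Price = V(0,0) = 5.2555

Derivation:
dt = T/N = 0.027767
u = exp(sigma*sqrt(dt)) = 1.060056; d = 1/u = 0.943346
p = (exp((r-q)*dt) - d) / (u - d) = 0.488041
Discount per step: exp(-r*dt) = 0.999695
Stock lattice S(k, i) with i counting down-moves:
  k=0: S(0,0) = 50.3400
  k=1: S(1,0) = 53.3632; S(1,1) = 47.4881
  k=2: S(2,0) = 56.5680; S(2,1) = 50.3400; S(2,2) = 44.7977
  k=3: S(3,0) = 59.9652; S(3,1) = 53.3632; S(3,2) = 47.4881; S(3,3) = 42.2597
Terminal payoffs V(N, i) = max(S_T - K, 0):
  V(3,0) = 14.395236; V(3,1) = 7.793215; V(3,2) = 1.918061; V(3,3) = 0.000000
Backward induction: V(k, i) = exp(-r*dt) * [p * V(k+1, i) + (1-p) * V(k+1, i+1)]; then take max(V_cont, immediate exercise) for American.
  V(2,0) = exp(-r*dt) * [p*14.395236 + (1-p)*7.793215] = 11.011909; exercise = 10.997992; V(2,0) = max -> 11.011909
  V(2,1) = exp(-r*dt) * [p*7.793215 + (1-p)*1.918061] = 4.783916; exercise = 4.770000; V(2,1) = max -> 4.783916
  V(2,2) = exp(-r*dt) * [p*1.918061 + (1-p)*0.000000] = 0.935807; exercise = 0.000000; V(2,2) = max -> 0.935807
  V(1,0) = exp(-r*dt) * [p*11.011909 + (1-p)*4.783916] = 7.821044; exercise = 7.793215; V(1,0) = max -> 7.821044
  V(1,1) = exp(-r*dt) * [p*4.783916 + (1-p)*0.935807] = 2.812983; exercise = 1.918061; V(1,1) = max -> 2.812983
  V(0,0) = exp(-r*dt) * [p*7.821044 + (1-p)*2.812983] = 5.255518; exercise = 4.770000; V(0,0) = max -> 5.255518


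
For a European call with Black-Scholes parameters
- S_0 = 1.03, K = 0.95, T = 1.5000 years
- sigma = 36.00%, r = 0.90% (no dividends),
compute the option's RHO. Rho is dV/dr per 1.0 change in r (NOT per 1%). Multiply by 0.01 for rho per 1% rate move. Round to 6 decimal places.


d1 = 0.4344489777; d2 = -0.0064591760
phi(d1) = 0.3630148668; exp(-qT) = 1.0000000000; exp(-rT) = 0.9865907163
N(d2) = 0.4974231795
Rho = K*T*exp(-rT)*N(d2) = 0.9500 * 1.5000 * 0.9865907163 * 0.4974231795 = 0.699323

Answer: Rho = 0.699323


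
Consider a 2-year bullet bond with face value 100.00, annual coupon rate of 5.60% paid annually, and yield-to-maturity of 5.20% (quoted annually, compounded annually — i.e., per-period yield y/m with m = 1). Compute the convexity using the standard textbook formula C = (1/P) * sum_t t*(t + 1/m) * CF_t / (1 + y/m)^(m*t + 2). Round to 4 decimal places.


Answer: Convexity = 5.2305

Derivation:
Coupon per period c = face * coupon_rate / m = 5.600000
Periods per year m = 1; per-period yield y/m = 0.052000
Number of cashflows N = 2
Cashflows (t years, CF_t, discount factor 1/(1+y/m)^(m*t), PV):
  t = 1.0000: CF_t = 5.600000, DF = 0.950570, PV = 5.323194
  t = 2.0000: CF_t = 105.600000, DF = 0.903584, PV = 95.418468
Price P = sum_t PV_t = 100.741662
Convexity numerator sum_t t*(t + 1/m) * CF_t / (1+y/m)^(m*t + 2):
  t = 1.0000: term = 9.619905
  t = 2.0000: term = 517.311591
Convexity = (1/P) * sum = 526.931496 / 100.741662 = 5.230522


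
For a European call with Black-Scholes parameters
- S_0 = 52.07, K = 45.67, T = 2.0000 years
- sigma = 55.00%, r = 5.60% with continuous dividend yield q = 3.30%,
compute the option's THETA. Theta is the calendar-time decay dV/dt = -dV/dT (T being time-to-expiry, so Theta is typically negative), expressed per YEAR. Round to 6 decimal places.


Answer: Theta = -2.947240

Derivation:
d1 = 0.6166579758; d2 = -0.1611594835
phi(d1) = 0.3298649130; exp(-qT) = 0.9361308643; exp(-rT) = 0.8940442575
Theta = -S*exp(-qT)*phi(d1)*sigma/(2*sqrt(T)) - r*K*exp(-rT)*N(d2) + q*S*exp(-qT)*N(d1)
N(d1) = 0.7312698272; N(d2) = 0.4359838957; sqrt(T) = 1.4142135624
Term 1 = -52.0700 * 0.9361308643 * 0.3298649130 * 0.5500 / (2 * 1.4142135624) = -3.1266405852
Term 2 = -0.0560 * 45.6700 * 0.8940442575 * 0.4359838957 = -0.9968929032
Term 3 = 0.0330 * 52.0700 * 0.9361308643 * 0.7312698272 = 1.1762936057
Theta = -3.1266405852 + (-0.9968929032) + (1.1762936057) = -2.947240


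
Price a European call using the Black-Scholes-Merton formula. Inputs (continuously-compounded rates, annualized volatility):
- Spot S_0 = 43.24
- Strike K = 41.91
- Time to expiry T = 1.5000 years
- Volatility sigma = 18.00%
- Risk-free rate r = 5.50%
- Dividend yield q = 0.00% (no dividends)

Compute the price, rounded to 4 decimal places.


d1 = (ln(S/K) + (r - q + 0.5*sigma^2) * T) / (sigma * sqrt(T)) = 0.62616910
d2 = d1 - sigma * sqrt(T) = 0.40571502
exp(-rT) = 0.92081144; exp(-qT) = 1.00000000
C = S_0 * exp(-qT) * N(d1) - K * exp(-rT) * N(d2)
N(d1) = 0.73439798; N(d2) = 0.65752400
C = 43.2400 * 1.00000000 * 0.73439798 - 41.9100 * 0.92081144 * 0.65752400 = 6.3807

Answer: Price = 6.3807


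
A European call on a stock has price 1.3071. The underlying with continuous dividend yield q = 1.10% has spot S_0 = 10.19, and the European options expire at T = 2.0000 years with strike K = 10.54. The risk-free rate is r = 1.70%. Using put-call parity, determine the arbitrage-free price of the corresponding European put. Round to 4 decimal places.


Answer: Put price = 1.5265

Derivation:
Put-call parity: C - P = S_0 * exp(-qT) - K * exp(-rT).
S_0 * exp(-qT) = 10.1900 * 0.97824024 = 9.96826800
K * exp(-rT) = 10.5400 * 0.96657150 = 10.18766366
P = C - S*exp(-qT) + K*exp(-rT)
P = 1.3071 - 9.96826800 + 10.18766366 = 1.5265


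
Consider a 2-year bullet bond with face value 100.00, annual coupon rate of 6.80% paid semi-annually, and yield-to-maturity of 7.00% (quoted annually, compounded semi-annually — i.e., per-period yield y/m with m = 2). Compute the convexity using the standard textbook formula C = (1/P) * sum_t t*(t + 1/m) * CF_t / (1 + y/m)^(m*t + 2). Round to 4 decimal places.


Coupon per period c = face * coupon_rate / m = 3.400000
Periods per year m = 2; per-period yield y/m = 0.035000
Number of cashflows N = 4
Cashflows (t years, CF_t, discount factor 1/(1+y/m)^(m*t), PV):
  t = 0.5000: CF_t = 3.400000, DF = 0.966184, PV = 3.285024
  t = 1.0000: CF_t = 3.400000, DF = 0.933511, PV = 3.173936
  t = 1.5000: CF_t = 3.400000, DF = 0.901943, PV = 3.066605
  t = 2.0000: CF_t = 103.400000, DF = 0.871442, PV = 90.107126
Price P = sum_t PV_t = 99.632692
Convexity numerator sum_t t*(t + 1/m) * CF_t / (1+y/m)^(m*t + 2):
  t = 0.5000: term = 1.533303
  t = 1.0000: term = 4.444355
  t = 1.5000: term = 8.588126
  t = 2.0000: term = 420.579833
Convexity = (1/P) * sum = 435.145617 / 99.632692 = 4.367498

Answer: Convexity = 4.3675


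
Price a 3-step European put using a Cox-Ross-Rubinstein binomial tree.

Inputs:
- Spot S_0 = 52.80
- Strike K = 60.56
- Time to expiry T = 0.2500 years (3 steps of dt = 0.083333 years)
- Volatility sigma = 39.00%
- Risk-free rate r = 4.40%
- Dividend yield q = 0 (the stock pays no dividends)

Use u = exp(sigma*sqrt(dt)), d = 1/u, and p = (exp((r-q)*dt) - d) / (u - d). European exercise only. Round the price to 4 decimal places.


dt = T/N = 0.083333
u = exp(sigma*sqrt(dt)) = 1.119165; d = 1/u = 0.893523
p = (exp((r-q)*dt) - d) / (u - d) = 0.488164
Discount per step: exp(-r*dt) = 0.996340
Stock lattice S(k, i) with i counting down-moves:
  k=0: S(0,0) = 52.8000
  k=1: S(1,0) = 59.0919; S(1,1) = 47.1780
  k=2: S(2,0) = 66.1337; S(2,1) = 52.8000; S(2,2) = 42.1546
  k=3: S(3,0) = 74.0145; S(3,1) = 59.0919; S(3,2) = 47.1780; S(3,3) = 37.6661
Terminal payoffs V(N, i) = max(K - S_T, 0):
  V(3,0) = 0.000000; V(3,1) = 1.468063; V(3,2) = 13.381990; V(3,3) = 22.893870
Backward induction: V(k, i) = exp(-r*dt) * [p * V(k+1, i) + (1-p) * V(k+1, i+1)].
  V(2,0) = exp(-r*dt) * [p*0.000000 + (1-p)*1.468063] = 0.748658
  V(2,1) = exp(-r*dt) * [p*1.468063 + (1-p)*13.381990] = 7.538353
  V(2,2) = exp(-r*dt) * [p*13.381990 + (1-p)*22.893870] = 18.183721
  V(1,0) = exp(-r*dt) * [p*0.748658 + (1-p)*7.538353] = 4.208412
  V(1,1) = exp(-r*dt) * [p*7.538353 + (1-p)*18.183721] = 12.939508
  V(0,0) = exp(-r*dt) * [p*4.208412 + (1-p)*12.939508] = 8.645546

Answer: Price = V(0,0) = 8.6455


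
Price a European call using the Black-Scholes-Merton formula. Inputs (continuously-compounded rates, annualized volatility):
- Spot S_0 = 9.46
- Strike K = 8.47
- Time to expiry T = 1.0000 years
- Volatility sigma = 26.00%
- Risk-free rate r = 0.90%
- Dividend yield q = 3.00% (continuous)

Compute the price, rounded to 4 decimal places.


d1 = (ln(S/K) + (r - q + 0.5*sigma^2) * T) / (sigma * sqrt(T)) = 0.47439182
d2 = d1 - sigma * sqrt(T) = 0.21439182
exp(-rT) = 0.99104038; exp(-qT) = 0.97044553
C = S_0 * exp(-qT) * N(d1) - K * exp(-rT) * N(d2)
N(d1) = 0.68238974; N(d2) = 0.58487924
C = 9.4600 * 0.97044553 * 0.68238974 - 8.4700 * 0.99104038 * 0.58487924 = 1.3551

Answer: Price = 1.3551


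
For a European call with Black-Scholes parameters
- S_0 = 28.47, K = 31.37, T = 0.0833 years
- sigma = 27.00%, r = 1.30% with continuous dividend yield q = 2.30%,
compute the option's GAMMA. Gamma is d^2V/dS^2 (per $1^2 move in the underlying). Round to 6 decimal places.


Answer: Gamma = 0.085636

Derivation:
d1 = -1.2165001262; d2 = -1.2944268225
phi(d1) = 0.1903530427; exp(-qT) = 0.9980859342; exp(-rT) = 0.9989176861
Gamma = exp(-qT) * phi(d1) / (S * sigma * sqrt(T)) = 0.9980859342 * 0.1903530427 / (28.4700 * 0.2700 * 0.2886173938) = 0.085636


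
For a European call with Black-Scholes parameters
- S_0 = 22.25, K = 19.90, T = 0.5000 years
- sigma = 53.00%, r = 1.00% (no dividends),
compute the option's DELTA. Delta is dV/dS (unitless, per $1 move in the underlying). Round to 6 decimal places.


d1 = 0.4985697228; d2 = 0.1238031287
phi(d1) = 0.3523168320; exp(-qT) = 1.0000000000; exp(-rT) = 0.9950124792
N(d1) = 0.6909587303
Delta = exp(-qT) * N(d1) = 1.0000000000 * 0.6909587303 = 0.690959

Answer: Delta = 0.690959


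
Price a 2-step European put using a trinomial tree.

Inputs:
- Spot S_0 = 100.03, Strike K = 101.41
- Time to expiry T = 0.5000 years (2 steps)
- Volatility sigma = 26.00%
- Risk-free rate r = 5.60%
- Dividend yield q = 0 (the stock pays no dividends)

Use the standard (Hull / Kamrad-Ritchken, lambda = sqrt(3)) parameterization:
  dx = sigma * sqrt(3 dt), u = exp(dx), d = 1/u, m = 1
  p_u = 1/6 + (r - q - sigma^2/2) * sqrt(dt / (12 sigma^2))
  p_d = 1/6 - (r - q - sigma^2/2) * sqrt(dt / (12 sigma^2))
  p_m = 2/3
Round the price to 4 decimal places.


Answer: Price = V(0,0) = 5.8545

Derivation:
dt = T/N = 0.250000; dx = sigma*sqrt(3*dt) = 0.225167
u = exp(dx) = 1.252531; d = 1/u = 0.798383
p_u = 0.178991, p_m = 0.666667, p_d = 0.154342
Discount per step: exp(-r*dt) = 0.986098
Stock lattice S(k, j) with j the centered position index:
  k=0: S(0,+0) = 100.0300
  k=1: S(1,-1) = 79.8623; S(1,+0) = 100.0300; S(1,+1) = 125.2907
  k=2: S(2,-2) = 63.7607; S(2,-1) = 79.8623; S(2,+0) = 100.0300; S(2,+1) = 125.2907; S(2,+2) = 156.9306
Terminal payoffs V(N, j) = max(K - S_T, 0):
  V(2,-2) = 37.649305; V(2,-1) = 21.547729; V(2,+0) = 1.380000; V(2,+1) = 0.000000; V(2,+2) = 0.000000
Backward induction: V(k, j) = exp(-r*dt) * [p_u * V(k+1, j+1) + p_m * V(k+1, j) + p_d * V(k+1, j-1)]
  V(1,-1) = exp(-r*dt) * [p_u*1.380000 + p_m*21.547729 + p_d*37.649305] = 20.139116
  V(1,+0) = exp(-r*dt) * [p_u*0.000000 + p_m*1.380000 + p_d*21.547729] = 4.186703
  V(1,+1) = exp(-r*dt) * [p_u*0.000000 + p_m*0.000000 + p_d*1.380000] = 0.210031
  V(0,+0) = exp(-r*dt) * [p_u*0.210031 + p_m*4.186703 + p_d*20.139116] = 5.854510


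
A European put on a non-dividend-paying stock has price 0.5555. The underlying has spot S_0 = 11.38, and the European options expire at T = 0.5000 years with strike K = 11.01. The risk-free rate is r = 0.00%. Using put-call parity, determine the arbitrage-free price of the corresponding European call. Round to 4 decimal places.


Put-call parity: C - P = S_0 * exp(-qT) - K * exp(-rT).
S_0 * exp(-qT) = 11.3800 * 1.00000000 = 11.38000000
K * exp(-rT) = 11.0100 * 1.00000000 = 11.01000000
C = P + S*exp(-qT) - K*exp(-rT)
C = 0.5555 + 11.38000000 - 11.01000000 = 0.9255

Answer: Call price = 0.9255


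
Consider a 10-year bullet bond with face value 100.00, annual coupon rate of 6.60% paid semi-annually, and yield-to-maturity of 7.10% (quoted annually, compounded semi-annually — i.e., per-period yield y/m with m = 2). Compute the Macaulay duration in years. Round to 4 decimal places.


Coupon per period c = face * coupon_rate / m = 3.300000
Periods per year m = 2; per-period yield y/m = 0.035500
Number of cashflows N = 20
Cashflows (t years, CF_t, discount factor 1/(1+y/m)^(m*t), PV):
  t = 0.5000: CF_t = 3.300000, DF = 0.965717, PV = 3.186866
  t = 1.0000: CF_t = 3.300000, DF = 0.932609, PV = 3.077611
  t = 1.5000: CF_t = 3.300000, DF = 0.900637, PV = 2.972101
  t = 2.0000: CF_t = 3.300000, DF = 0.869760, PV = 2.870209
  t = 2.5000: CF_t = 3.300000, DF = 0.839942, PV = 2.771810
  t = 3.0000: CF_t = 3.300000, DF = 0.811147, PV = 2.676784
  t = 3.5000: CF_t = 3.300000, DF = 0.783338, PV = 2.585016
  t = 4.0000: CF_t = 3.300000, DF = 0.756483, PV = 2.496394
  t = 4.5000: CF_t = 3.300000, DF = 0.730549, PV = 2.410810
  t = 5.0000: CF_t = 3.300000, DF = 0.705503, PV = 2.328160
  t = 5.5000: CF_t = 3.300000, DF = 0.681316, PV = 2.248344
  t = 6.0000: CF_t = 3.300000, DF = 0.657959, PV = 2.171264
  t = 6.5000: CF_t = 3.300000, DF = 0.635402, PV = 2.096827
  t = 7.0000: CF_t = 3.300000, DF = 0.613619, PV = 2.024942
  t = 7.5000: CF_t = 3.300000, DF = 0.592582, PV = 1.955521
  t = 8.0000: CF_t = 3.300000, DF = 0.572267, PV = 1.888480
  t = 8.5000: CF_t = 3.300000, DF = 0.552648, PV = 1.823737
  t = 9.0000: CF_t = 3.300000, DF = 0.533701, PV = 1.761214
  t = 9.5000: CF_t = 3.300000, DF = 0.515404, PV = 1.700834
  t = 10.0000: CF_t = 103.300000, DF = 0.497735, PV = 51.415996
Price P = sum_t PV_t = 96.462921
Macaulay numerator sum_t t * PV_t:
  t * PV_t at t = 0.5000: 1.593433
  t * PV_t at t = 1.0000: 3.077611
  t * PV_t at t = 1.5000: 4.458152
  t * PV_t at t = 2.0000: 5.740418
  t * PV_t at t = 2.5000: 6.929524
  t * PV_t at t = 3.0000: 8.030352
  t * PV_t at t = 3.5000: 9.047556
  t * PV_t at t = 4.0000: 9.985576
  t * PV_t at t = 4.5000: 10.848646
  t * PV_t at t = 5.0000: 11.640802
  t * PV_t at t = 5.5000: 12.365893
  t * PV_t at t = 6.0000: 13.027586
  t * PV_t at t = 6.5000: 13.629375
  t * PV_t at t = 7.0000: 14.174591
  t * PV_t at t = 7.5000: 14.666404
  t * PV_t at t = 8.0000: 15.107836
  t * PV_t at t = 8.5000: 15.501764
  t * PV_t at t = 9.0000: 15.850924
  t * PV_t at t = 9.5000: 16.157925
  t * PV_t at t = 10.0000: 514.159965
Macaulay duration D = (sum_t t * PV_t) / P = 715.994334 / 96.462921 = 7.422482

Answer: Macaulay duration = 7.4225 years


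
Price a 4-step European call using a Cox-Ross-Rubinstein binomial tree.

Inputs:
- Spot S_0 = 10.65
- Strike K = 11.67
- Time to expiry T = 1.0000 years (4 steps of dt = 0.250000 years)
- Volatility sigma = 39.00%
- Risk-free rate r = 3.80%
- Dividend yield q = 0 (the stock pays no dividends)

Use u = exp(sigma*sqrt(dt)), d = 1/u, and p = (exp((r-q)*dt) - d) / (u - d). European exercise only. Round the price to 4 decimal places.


Answer: Price = V(0,0) = 1.4526

Derivation:
dt = T/N = 0.250000
u = exp(sigma*sqrt(dt)) = 1.215311; d = 1/u = 0.822835
p = (exp((r-q)*dt) - d) / (u - d) = 0.475725
Discount per step: exp(-r*dt) = 0.990545
Stock lattice S(k, i) with i counting down-moves:
  k=0: S(0,0) = 10.6500
  k=1: S(1,0) = 12.9431; S(1,1) = 8.7632
  k=2: S(2,0) = 15.7298; S(2,1) = 10.6500; S(2,2) = 7.2107
  k=3: S(3,0) = 19.1167; S(3,1) = 12.9431; S(3,2) = 8.7632; S(3,3) = 5.9332
  k=4: S(4,0) = 23.2327; S(4,1) = 15.7298; S(4,2) = 10.6500; S(4,3) = 7.2107; S(4,4) = 4.8820
Terminal payoffs V(N, i) = max(S_T - K, 0):
  V(4,0) = 11.562680; V(4,1) = 4.059845; V(4,2) = 0.000000; V(4,3) = 0.000000; V(4,4) = 0.000000
Backward induction: V(k, i) = exp(-r*dt) * [p * V(k+1, i) + (1-p) * V(k+1, i+1)].
  V(3,0) = exp(-r*dt) * [p*11.562680 + (1-p)*4.059845] = 7.556994
  V(3,1) = exp(-r*dt) * [p*4.059845 + (1-p)*0.000000] = 1.913107
  V(3,2) = exp(-r*dt) * [p*0.000000 + (1-p)*0.000000] = 0.000000
  V(3,3) = exp(-r*dt) * [p*0.000000 + (1-p)*0.000000] = 0.000000
  V(2,0) = exp(-r*dt) * [p*7.556994 + (1-p)*1.913107] = 4.554568
  V(2,1) = exp(-r*dt) * [p*1.913107 + (1-p)*0.000000] = 0.901507
  V(2,2) = exp(-r*dt) * [p*0.000000 + (1-p)*0.000000] = 0.000000
  V(1,0) = exp(-r*dt) * [p*4.554568 + (1-p)*0.901507] = 2.614402
  V(1,1) = exp(-r*dt) * [p*0.901507 + (1-p)*0.000000] = 0.424814
  V(0,0) = exp(-r*dt) * [p*2.614402 + (1-p)*0.424814] = 1.452589


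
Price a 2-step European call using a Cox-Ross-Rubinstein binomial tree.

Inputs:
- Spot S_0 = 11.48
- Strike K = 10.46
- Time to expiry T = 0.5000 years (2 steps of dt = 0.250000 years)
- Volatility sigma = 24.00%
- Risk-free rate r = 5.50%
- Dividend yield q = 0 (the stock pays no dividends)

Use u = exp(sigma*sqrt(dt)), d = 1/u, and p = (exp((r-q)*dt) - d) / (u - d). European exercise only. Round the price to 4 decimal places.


dt = T/N = 0.250000
u = exp(sigma*sqrt(dt)) = 1.127497; d = 1/u = 0.886920
p = (exp((r-q)*dt) - d) / (u - d) = 0.527585
Discount per step: exp(-r*dt) = 0.986344
Stock lattice S(k, i) with i counting down-moves:
  k=0: S(0,0) = 11.4800
  k=1: S(1,0) = 12.9437; S(1,1) = 10.1818
  k=2: S(2,0) = 14.5939; S(2,1) = 11.4800; S(2,2) = 9.0305
Terminal payoffs V(N, i) = max(S_T - K, 0):
  V(2,0) = 4.133940; V(2,1) = 1.020000; V(2,2) = 0.000000
Backward induction: V(k, i) = exp(-r*dt) * [p * V(k+1, i) + (1-p) * V(k+1, i+1)].
  V(1,0) = exp(-r*dt) * [p*4.133940 + (1-p)*1.020000] = 2.626505
  V(1,1) = exp(-r*dt) * [p*1.020000 + (1-p)*0.000000] = 0.530788
  V(0,0) = exp(-r*dt) * [p*2.626505 + (1-p)*0.530788] = 1.614110

Answer: Price = V(0,0) = 1.6141


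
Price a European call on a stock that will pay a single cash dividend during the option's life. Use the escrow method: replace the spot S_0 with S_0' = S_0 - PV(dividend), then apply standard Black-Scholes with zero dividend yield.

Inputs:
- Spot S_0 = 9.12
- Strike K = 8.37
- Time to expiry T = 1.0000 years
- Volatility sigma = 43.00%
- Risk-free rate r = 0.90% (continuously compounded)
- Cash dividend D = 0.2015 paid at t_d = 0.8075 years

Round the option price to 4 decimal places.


PV(D) = D * exp(-r * t_d) = 0.2015 * 0.99275884 = 0.20004091
S_0' = S_0 - PV(D) = 9.1200 - 0.20004091 = 8.91995909
d1 = (ln(S_0'/K) + (r + sigma^2/2)*T) / (sigma*sqrt(T)) = 0.38392436
d2 = d1 - sigma*sqrt(T) = -0.04607564
exp(-rT) = 0.99104038
N(d1) = 0.64948275; N(d2) = 0.48162498
C = S_0' * N(d1) - K * exp(-rT) * N(d2) = 8.91995909 * 0.64948275 - 8.3700 * 0.99104038 * 0.48162498 = 1.7983

Answer: Price = 1.7983


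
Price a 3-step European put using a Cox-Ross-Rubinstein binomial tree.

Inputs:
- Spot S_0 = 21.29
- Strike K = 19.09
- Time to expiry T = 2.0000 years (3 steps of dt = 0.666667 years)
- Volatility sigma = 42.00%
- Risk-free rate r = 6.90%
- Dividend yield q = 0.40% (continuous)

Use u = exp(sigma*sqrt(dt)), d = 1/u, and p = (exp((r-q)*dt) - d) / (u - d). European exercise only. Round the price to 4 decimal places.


Answer: Price = V(0,0) = 2.7729

Derivation:
dt = T/N = 0.666667
u = exp(sigma*sqrt(dt)) = 1.409068; d = 1/u = 0.709689
p = (exp((r-q)*dt) - d) / (u - d) = 0.478420
Discount per step: exp(-r*dt) = 0.955042
Stock lattice S(k, i) with i counting down-moves:
  k=0: S(0,0) = 21.2900
  k=1: S(1,0) = 29.9991; S(1,1) = 15.1093
  k=2: S(2,0) = 42.2707; S(2,1) = 21.2900; S(2,2) = 10.7229
  k=3: S(3,0) = 59.5623; S(3,1) = 29.9991; S(3,2) = 15.1093; S(3,3) = 7.6099
Terminal payoffs V(N, i) = max(K - S_T, 0):
  V(3,0) = 0.000000; V(3,1) = 0.000000; V(3,2) = 3.980723; V(3,3) = 11.480087
Backward induction: V(k, i) = exp(-r*dt) * [p * V(k+1, i) + (1-p) * V(k+1, i+1)].
  V(2,0) = exp(-r*dt) * [p*0.000000 + (1-p)*0.000000] = 0.000000
  V(2,1) = exp(-r*dt) * [p*0.000000 + (1-p)*3.980723] = 1.982921
  V(2,2) = exp(-r*dt) * [p*3.980723 + (1-p)*11.480087] = 7.537421
  V(1,0) = exp(-r*dt) * [p*0.000000 + (1-p)*1.982921] = 0.987754
  V(1,1) = exp(-r*dt) * [p*1.982921 + (1-p)*7.537421] = 4.660640
  V(0,0) = exp(-r*dt) * [p*0.987754 + (1-p)*4.660640] = 2.772924


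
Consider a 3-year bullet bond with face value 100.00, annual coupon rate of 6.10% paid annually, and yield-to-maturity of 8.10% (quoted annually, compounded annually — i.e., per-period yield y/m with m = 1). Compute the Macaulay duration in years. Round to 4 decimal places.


Answer: Macaulay duration = 2.8260 years

Derivation:
Coupon per period c = face * coupon_rate / m = 6.100000
Periods per year m = 1; per-period yield y/m = 0.081000
Number of cashflows N = 3
Cashflows (t years, CF_t, discount factor 1/(1+y/m)^(m*t), PV):
  t = 1.0000: CF_t = 6.100000, DF = 0.925069, PV = 5.642923
  t = 2.0000: CF_t = 6.100000, DF = 0.855753, PV = 5.220095
  t = 3.0000: CF_t = 106.100000, DF = 0.791631, PV = 83.992073
Price P = sum_t PV_t = 94.855092
Macaulay numerator sum_t t * PV_t:
  t * PV_t at t = 1.0000: 5.642923
  t * PV_t at t = 2.0000: 10.440191
  t * PV_t at t = 3.0000: 251.976220
Macaulay duration D = (sum_t t * PV_t) / P = 268.059334 / 94.855092 = 2.825988


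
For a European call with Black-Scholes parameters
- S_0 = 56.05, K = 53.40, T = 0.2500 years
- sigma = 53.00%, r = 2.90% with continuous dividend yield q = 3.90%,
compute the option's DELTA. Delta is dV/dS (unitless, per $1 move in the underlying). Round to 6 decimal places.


d1 = 0.3058335983; d2 = 0.0408335983
phi(d1) = 0.3807144621; exp(-qT) = 0.9902973771; exp(-rT) = 0.9927762179
N(d1) = 0.6201343272
Delta = exp(-qT) * N(d1) = 0.9902973771 * 0.6201343272 = 0.614117

Answer: Delta = 0.614117


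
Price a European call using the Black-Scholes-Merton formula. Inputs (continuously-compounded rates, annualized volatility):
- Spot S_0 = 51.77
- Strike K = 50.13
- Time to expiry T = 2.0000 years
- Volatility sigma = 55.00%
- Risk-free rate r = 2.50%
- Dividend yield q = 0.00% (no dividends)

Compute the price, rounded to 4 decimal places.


Answer: Price = 17.1725

Derivation:
d1 = (ln(S/K) + (r - q + 0.5*sigma^2) * T) / (sigma * sqrt(T)) = 0.49457774
d2 = d1 - sigma * sqrt(T) = -0.28323972
exp(-rT) = 0.95122942; exp(-qT) = 1.00000000
C = S_0 * exp(-qT) * N(d1) - K * exp(-rT) * N(d2)
N(d1) = 0.68955089; N(d2) = 0.38849654
C = 51.7700 * 1.00000000 * 0.68955089 - 50.1300 * 0.95122942 * 0.38849654 = 17.1725


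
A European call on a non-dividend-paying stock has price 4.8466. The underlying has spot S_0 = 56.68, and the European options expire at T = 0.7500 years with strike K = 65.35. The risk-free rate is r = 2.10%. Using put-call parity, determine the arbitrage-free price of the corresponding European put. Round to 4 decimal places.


Answer: Put price = 12.4954

Derivation:
Put-call parity: C - P = S_0 * exp(-qT) - K * exp(-rT).
S_0 * exp(-qT) = 56.6800 * 1.00000000 = 56.68000000
K * exp(-rT) = 65.3500 * 0.98437338 = 64.32880056
P = C - S*exp(-qT) + K*exp(-rT)
P = 4.8466 - 56.68000000 + 64.32880056 = 12.4954


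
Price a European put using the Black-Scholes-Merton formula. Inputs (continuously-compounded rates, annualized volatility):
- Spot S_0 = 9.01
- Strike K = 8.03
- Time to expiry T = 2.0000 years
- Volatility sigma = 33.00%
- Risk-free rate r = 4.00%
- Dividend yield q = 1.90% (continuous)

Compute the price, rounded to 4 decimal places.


Answer: Price = 0.9350

Derivation:
d1 = (ln(S/K) + (r - q + 0.5*sigma^2) * T) / (sigma * sqrt(T)) = 0.57007922
d2 = d1 - sigma * sqrt(T) = 0.10338875
exp(-rT) = 0.92311635; exp(-qT) = 0.96271294
P = K * exp(-rT) * N(-d2) - S_0 * exp(-qT) * N(-d1)
N(-d1) = 0.28431198; N(-d2) = 0.45882722
P = 8.0300 * 0.92311635 * 0.45882722 - 9.0100 * 0.96271294 * 0.28431198 = 0.9350


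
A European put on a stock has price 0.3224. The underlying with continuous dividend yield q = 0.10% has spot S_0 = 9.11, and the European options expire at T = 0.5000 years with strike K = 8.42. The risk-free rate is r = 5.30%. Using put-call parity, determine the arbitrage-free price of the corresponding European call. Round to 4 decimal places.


Answer: Call price = 1.2280

Derivation:
Put-call parity: C - P = S_0 * exp(-qT) - K * exp(-rT).
S_0 * exp(-qT) = 9.1100 * 0.99950012 = 9.10544614
K * exp(-rT) = 8.4200 * 0.97384804 = 8.19980053
C = P + S*exp(-qT) - K*exp(-rT)
C = 0.3224 + 9.10544614 - 8.19980053 = 1.2280


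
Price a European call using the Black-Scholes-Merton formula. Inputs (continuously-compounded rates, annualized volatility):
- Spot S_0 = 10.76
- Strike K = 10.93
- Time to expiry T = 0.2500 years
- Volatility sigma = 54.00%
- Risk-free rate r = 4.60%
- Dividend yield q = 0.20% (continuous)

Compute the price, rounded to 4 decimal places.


Answer: Price = 1.1326

Derivation:
d1 = (ln(S/K) + (r - q + 0.5*sigma^2) * T) / (sigma * sqrt(T)) = 0.11768242
d2 = d1 - sigma * sqrt(T) = -0.15231758
exp(-rT) = 0.98856587; exp(-qT) = 0.99950012
C = S_0 * exp(-qT) * N(d1) - K * exp(-rT) * N(d2)
N(d1) = 0.54684035; N(d2) = 0.43946823
C = 10.7600 * 0.99950012 * 0.54684035 - 10.9300 * 0.98856587 * 0.43946823 = 1.1326


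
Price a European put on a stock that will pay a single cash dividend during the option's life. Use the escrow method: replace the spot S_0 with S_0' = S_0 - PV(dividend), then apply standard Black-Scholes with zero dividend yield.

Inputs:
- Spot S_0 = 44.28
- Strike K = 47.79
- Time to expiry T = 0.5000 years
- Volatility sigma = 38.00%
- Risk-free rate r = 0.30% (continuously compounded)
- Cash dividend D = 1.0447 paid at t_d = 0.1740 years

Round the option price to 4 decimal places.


PV(D) = D * exp(-r * t_d) = 1.0447 * 0.99947814 = 1.04415481
S_0' = S_0 - PV(D) = 44.2800 - 1.04415481 = 43.23584519
d1 = (ln(S_0'/K) + (r + sigma^2/2)*T) / (sigma*sqrt(T)) = -0.23277401
d2 = d1 - sigma*sqrt(T) = -0.50147459
exp(-rT) = 0.99850112
N(-d1) = 0.59203155; N(-d2) = 0.69198142
P = K * exp(-rT) * N(-d2) - S_0' * N(-d1) = 47.7900 * 0.99850112 * 0.69198142 - 43.23584519 * 0.59203155 = 7.4232

Answer: Price = 7.4232


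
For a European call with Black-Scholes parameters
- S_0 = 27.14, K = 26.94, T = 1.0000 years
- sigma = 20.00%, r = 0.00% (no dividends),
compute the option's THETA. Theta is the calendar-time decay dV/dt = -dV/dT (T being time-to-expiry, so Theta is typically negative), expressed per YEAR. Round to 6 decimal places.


d1 = 0.1369824171; d2 = -0.0630175829
phi(d1) = 0.3952168709; exp(-qT) = 1.0000000000; exp(-rT) = 1.0000000000
Theta = -S*exp(-qT)*phi(d1)*sigma/(2*sqrt(T)) - r*K*exp(-rT)*N(d2) + q*S*exp(-qT)*N(d1)
N(d1) = 0.5544776534; N(d2) = 0.4748762515; sqrt(T) = 1.0000000000
Term 1 = -27.1400 * 1.0000000000 * 0.3952168709 * 0.2000 / (2 * 1.0000000000) = -1.0726185876
Term 2 = -0.0000 * 26.9400 * 1.0000000000 * 0.4748762515 = -0.0000000000
Term 3 = 0 (no dividend yield, q = 0)
Theta = -1.0726185876 + (-0.0000000000) + (0.0000000000) = -1.072619

Answer: Theta = -1.072619


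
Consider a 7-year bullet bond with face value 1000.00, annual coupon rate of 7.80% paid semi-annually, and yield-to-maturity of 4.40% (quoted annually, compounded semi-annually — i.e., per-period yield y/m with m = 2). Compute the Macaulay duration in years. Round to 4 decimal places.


Coupon per period c = face * coupon_rate / m = 39.000000
Periods per year m = 2; per-period yield y/m = 0.022000
Number of cashflows N = 14
Cashflows (t years, CF_t, discount factor 1/(1+y/m)^(m*t), PV):
  t = 0.5000: CF_t = 39.000000, DF = 0.978474, PV = 38.160470
  t = 1.0000: CF_t = 39.000000, DF = 0.957411, PV = 37.339011
  t = 1.5000: CF_t = 39.000000, DF = 0.936801, PV = 36.535236
  t = 2.0000: CF_t = 39.000000, DF = 0.916635, PV = 35.748763
  t = 2.5000: CF_t = 39.000000, DF = 0.896903, PV = 34.979221
  t = 3.0000: CF_t = 39.000000, DF = 0.877596, PV = 34.226243
  t = 3.5000: CF_t = 39.000000, DF = 0.858704, PV = 33.489475
  t = 4.0000: CF_t = 39.000000, DF = 0.840220, PV = 32.768566
  t = 4.5000: CF_t = 39.000000, DF = 0.822133, PV = 32.063176
  t = 5.0000: CF_t = 39.000000, DF = 0.804435, PV = 31.372971
  t = 5.5000: CF_t = 39.000000, DF = 0.787119, PV = 30.697623
  t = 6.0000: CF_t = 39.000000, DF = 0.770175, PV = 30.036813
  t = 6.5000: CF_t = 39.000000, DF = 0.753596, PV = 29.390228
  t = 7.0000: CF_t = 1039.000000, DF = 0.737373, PV = 766.130948
Price P = sum_t PV_t = 1202.938747
Macaulay numerator sum_t t * PV_t:
  t * PV_t at t = 0.5000: 19.080235
  t * PV_t at t = 1.0000: 37.339011
  t * PV_t at t = 1.5000: 54.802854
  t * PV_t at t = 2.0000: 71.497527
  t * PV_t at t = 2.5000: 87.448051
  t * PV_t at t = 3.0000: 102.678730
  t * PV_t at t = 3.5000: 117.213162
  t * PV_t at t = 4.0000: 131.074265
  t * PV_t at t = 4.5000: 144.284294
  t * PV_t at t = 5.0000: 156.864855
  t * PV_t at t = 5.5000: 168.836928
  t * PV_t at t = 6.0000: 180.220881
  t * PV_t at t = 6.5000: 191.036485
  t * PV_t at t = 7.0000: 5362.916639
Macaulay duration D = (sum_t t * PV_t) / P = 6825.293918 / 1202.938747 = 5.673850

Answer: Macaulay duration = 5.6738 years


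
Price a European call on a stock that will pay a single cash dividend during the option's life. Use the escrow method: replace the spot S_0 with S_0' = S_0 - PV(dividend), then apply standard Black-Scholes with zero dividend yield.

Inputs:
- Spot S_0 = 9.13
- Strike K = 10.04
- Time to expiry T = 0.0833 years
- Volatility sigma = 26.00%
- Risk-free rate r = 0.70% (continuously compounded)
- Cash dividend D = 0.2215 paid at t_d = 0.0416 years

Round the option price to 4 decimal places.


PV(D) = D * exp(-r * t_d) = 0.2215 * 0.99970884 = 0.22143551
S_0' = S_0 - PV(D) = 9.1300 - 0.22143551 = 8.90856449
d1 = (ln(S_0'/K) + (r + sigma^2/2)*T) / (sigma*sqrt(T)) = -1.54803504
d2 = d1 - sigma*sqrt(T) = -1.62307556
exp(-rT) = 0.99941707
N(d1) = 0.06080693; N(d2) = 0.05228663
C = S_0' * N(d1) - K * exp(-rT) * N(d2) = 8.90856449 * 0.06080693 - 10.0400 * 0.99941707 * 0.05228663 = 0.0171

Answer: Price = 0.0171


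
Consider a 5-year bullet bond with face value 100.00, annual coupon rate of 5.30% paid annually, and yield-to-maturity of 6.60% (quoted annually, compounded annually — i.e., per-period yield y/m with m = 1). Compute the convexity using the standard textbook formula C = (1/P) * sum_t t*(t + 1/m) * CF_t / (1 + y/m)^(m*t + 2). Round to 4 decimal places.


Answer: Convexity = 22.9499

Derivation:
Coupon per period c = face * coupon_rate / m = 5.300000
Periods per year m = 1; per-period yield y/m = 0.066000
Number of cashflows N = 5
Cashflows (t years, CF_t, discount factor 1/(1+y/m)^(m*t), PV):
  t = 1.0000: CF_t = 5.300000, DF = 0.938086, PV = 4.971857
  t = 2.0000: CF_t = 5.300000, DF = 0.880006, PV = 4.664031
  t = 3.0000: CF_t = 5.300000, DF = 0.825521, PV = 4.375264
  t = 4.0000: CF_t = 5.300000, DF = 0.774410, PV = 4.104375
  t = 5.0000: CF_t = 105.300000, DF = 0.726464, PV = 76.496638
Price P = sum_t PV_t = 94.612166
Convexity numerator sum_t t*(t + 1/m) * CF_t / (1+y/m)^(m*t + 2):
  t = 1.0000: term = 8.750528
  t = 2.0000: term = 24.626251
  t = 3.0000: term = 46.203098
  t = 4.0000: term = 72.237488
  t = 5.0000: term = 2019.524811
Convexity = (1/P) * sum = 2171.342176 / 94.612166 = 22.949926


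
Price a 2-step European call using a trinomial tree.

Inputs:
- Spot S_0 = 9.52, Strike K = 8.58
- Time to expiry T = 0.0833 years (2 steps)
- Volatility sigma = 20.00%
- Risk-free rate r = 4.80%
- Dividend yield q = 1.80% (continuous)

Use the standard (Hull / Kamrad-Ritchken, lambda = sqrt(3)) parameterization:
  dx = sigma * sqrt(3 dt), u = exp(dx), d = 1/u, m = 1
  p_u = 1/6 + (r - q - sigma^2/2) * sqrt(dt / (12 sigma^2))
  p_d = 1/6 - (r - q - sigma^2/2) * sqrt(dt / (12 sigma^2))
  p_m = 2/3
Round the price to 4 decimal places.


Answer: Price = V(0,0) = 0.9684

Derivation:
dt = T/N = 0.041650; dx = sigma*sqrt(3*dt) = 0.070697
u = exp(dx) = 1.073255; d = 1/u = 0.931745
p_u = 0.169612, p_m = 0.666667, p_d = 0.163721
Discount per step: exp(-r*dt) = 0.998003
Stock lattice S(k, j) with j the centered position index:
  k=0: S(0,+0) = 9.5200
  k=1: S(1,-1) = 8.8702; S(1,+0) = 9.5200; S(1,+1) = 10.2174
  k=2: S(2,-2) = 8.2648; S(2,-1) = 8.8702; S(2,+0) = 9.5200; S(2,+1) = 10.2174; S(2,+2) = 10.9659
Terminal payoffs V(N, j) = max(S_T - K, 0):
  V(2,-2) = 0.000000; V(2,-1) = 0.290209; V(2,+0) = 0.940000; V(2,+1) = 1.637392; V(2,+2) = 2.385872
Backward induction: V(k, j) = exp(-r*dt) * [p_u * V(k+1, j+1) + p_m * V(k+1, j) + p_d * V(k+1, j-1)]
  V(1,-1) = exp(-r*dt) * [p_u*0.940000 + p_m*0.290209 + p_d*0.000000] = 0.352203
  V(1,+0) = exp(-r*dt) * [p_u*1.637392 + p_m*0.940000 + p_d*0.290209] = 0.950001
  V(1,+1) = exp(-r*dt) * [p_u*2.385872 + p_m*1.637392 + p_d*0.940000] = 1.646870
  V(0,+0) = exp(-r*dt) * [p_u*1.646870 + p_m*0.950001 + p_d*0.352203] = 0.968388


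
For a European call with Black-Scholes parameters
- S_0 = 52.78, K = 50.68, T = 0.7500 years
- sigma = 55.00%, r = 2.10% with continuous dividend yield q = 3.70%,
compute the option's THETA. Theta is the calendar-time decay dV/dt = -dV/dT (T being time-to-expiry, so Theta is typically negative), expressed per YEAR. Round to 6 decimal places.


d1 = 0.2982034623; d2 = -0.1781105098
phi(d1) = 0.3815928083; exp(-qT) = 0.9726314943; exp(-rT) = 0.9843733826
Theta = -S*exp(-qT)*phi(d1)*sigma/(2*sqrt(T)) - r*K*exp(-rT)*N(d2) + q*S*exp(-qT)*N(d1)
N(d1) = 0.6172260603; N(d2) = 0.4293180942; sqrt(T) = 0.8660254038
Term 1 = -52.7800 * 0.9726314943 * 0.3815928083 * 0.5500 / (2 * 0.8660254038) = -6.2204235558
Term 2 = -0.0210 * 50.6800 * 0.9843733826 * 0.4293180942 = -0.4497746307
Term 3 = 0.0370 * 52.7800 * 0.9726314943 * 0.6172260603 = 1.1723672893
Theta = -6.2204235558 + (-0.4497746307) + (1.1723672893) = -5.497831

Answer: Theta = -5.497831


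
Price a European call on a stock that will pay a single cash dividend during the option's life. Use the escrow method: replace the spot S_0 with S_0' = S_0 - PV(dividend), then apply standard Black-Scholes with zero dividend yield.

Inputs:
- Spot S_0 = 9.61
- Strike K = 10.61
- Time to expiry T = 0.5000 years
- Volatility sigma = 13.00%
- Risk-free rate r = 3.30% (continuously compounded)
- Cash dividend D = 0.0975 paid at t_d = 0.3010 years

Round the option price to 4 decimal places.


Answer: Price = 0.0752

Derivation:
PV(D) = D * exp(-r * t_d) = 0.0975 * 0.99011617 = 0.09653633
S_0' = S_0 - PV(D) = 9.6100 - 0.09653633 = 9.51346367
d1 = (ln(S_0'/K) + (r + sigma^2/2)*T) / (sigma*sqrt(T)) = -0.96127282
d2 = d1 - sigma*sqrt(T) = -1.05319670
exp(-rT) = 0.98363538
N(d1) = 0.16820751; N(d2) = 0.14612543
C = S_0' * N(d1) - K * exp(-rT) * N(d2) = 9.51346367 * 0.16820751 - 10.6100 * 0.98363538 * 0.14612543 = 0.0752


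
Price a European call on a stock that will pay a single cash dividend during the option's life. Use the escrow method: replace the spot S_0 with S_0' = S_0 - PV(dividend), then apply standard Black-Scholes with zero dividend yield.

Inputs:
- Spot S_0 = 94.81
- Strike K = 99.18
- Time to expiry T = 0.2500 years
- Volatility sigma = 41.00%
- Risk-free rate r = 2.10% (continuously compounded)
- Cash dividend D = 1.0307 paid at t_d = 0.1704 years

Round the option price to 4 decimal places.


PV(D) = D * exp(-r * t_d) = 1.0307 * 0.99642799 = 1.02701833
S_0' = S_0 - PV(D) = 94.8100 - 1.02701833 = 93.78298167
d1 = (ln(S_0'/K) + (r + sigma^2/2)*T) / (sigma*sqrt(T)) = -0.14483158
d2 = d1 - sigma*sqrt(T) = -0.34983158
exp(-rT) = 0.99476376
N(d1) = 0.44242192; N(d2) = 0.36323255
C = S_0' * N(d1) - K * exp(-rT) * N(d2) = 93.78298167 * 0.44242192 - 99.1800 * 0.99476376 * 0.36323255 = 5.6549

Answer: Price = 5.6549


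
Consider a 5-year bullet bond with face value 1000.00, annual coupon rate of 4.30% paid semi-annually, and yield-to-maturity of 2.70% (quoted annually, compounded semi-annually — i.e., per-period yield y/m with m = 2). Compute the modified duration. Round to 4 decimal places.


Answer: Modified duration = 4.5103

Derivation:
Coupon per period c = face * coupon_rate / m = 21.500000
Periods per year m = 2; per-period yield y/m = 0.013500
Number of cashflows N = 10
Cashflows (t years, CF_t, discount factor 1/(1+y/m)^(m*t), PV):
  t = 0.5000: CF_t = 21.500000, DF = 0.986680, PV = 21.213616
  t = 1.0000: CF_t = 21.500000, DF = 0.973537, PV = 20.931047
  t = 1.5000: CF_t = 21.500000, DF = 0.960569, PV = 20.652242
  t = 2.0000: CF_t = 21.500000, DF = 0.947774, PV = 20.377150
  t = 2.5000: CF_t = 21.500000, DF = 0.935150, PV = 20.105723
  t = 3.0000: CF_t = 21.500000, DF = 0.922694, PV = 19.837911
  t = 3.5000: CF_t = 21.500000, DF = 0.910403, PV = 19.573667
  t = 4.0000: CF_t = 21.500000, DF = 0.898276, PV = 19.312942
  t = 4.5000: CF_t = 21.500000, DF = 0.886311, PV = 19.055690
  t = 5.0000: CF_t = 1021.500000, DF = 0.874505, PV = 893.307213
Price P = sum_t PV_t = 1074.367201
First compute Macaulay numerator sum_t t * PV_t:
  t * PV_t at t = 0.5000: 10.606808
  t * PV_t at t = 1.0000: 20.931047
  t * PV_t at t = 1.5000: 30.978363
  t * PV_t at t = 2.0000: 40.754301
  t * PV_t at t = 2.5000: 50.264307
  t * PV_t at t = 3.0000: 59.513734
  t * PV_t at t = 3.5000: 68.507833
  t * PV_t at t = 4.0000: 77.251768
  t * PV_t at t = 4.5000: 85.750606
  t * PV_t at t = 5.0000: 4466.536065
Macaulay duration D = 4911.094831 / 1074.367201 = 4.571151
Modified duration = D / (1 + y/m) = 4.571151 / (1 + 0.013500) = 4.510263
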